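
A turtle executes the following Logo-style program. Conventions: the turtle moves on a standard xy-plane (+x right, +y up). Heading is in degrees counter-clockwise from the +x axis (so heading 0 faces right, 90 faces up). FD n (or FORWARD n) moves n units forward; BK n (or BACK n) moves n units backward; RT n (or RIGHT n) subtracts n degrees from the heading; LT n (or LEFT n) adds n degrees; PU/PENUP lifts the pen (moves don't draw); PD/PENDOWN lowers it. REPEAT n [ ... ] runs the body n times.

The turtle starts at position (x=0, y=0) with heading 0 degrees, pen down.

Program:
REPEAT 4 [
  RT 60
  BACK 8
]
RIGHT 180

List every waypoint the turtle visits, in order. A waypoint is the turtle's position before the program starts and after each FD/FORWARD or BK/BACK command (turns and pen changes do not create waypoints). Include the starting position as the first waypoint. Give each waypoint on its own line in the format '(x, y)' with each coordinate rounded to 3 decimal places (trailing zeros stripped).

Executing turtle program step by step:
Start: pos=(0,0), heading=0, pen down
REPEAT 4 [
  -- iteration 1/4 --
  RT 60: heading 0 -> 300
  BK 8: (0,0) -> (-4,6.928) [heading=300, draw]
  -- iteration 2/4 --
  RT 60: heading 300 -> 240
  BK 8: (-4,6.928) -> (0,13.856) [heading=240, draw]
  -- iteration 3/4 --
  RT 60: heading 240 -> 180
  BK 8: (0,13.856) -> (8,13.856) [heading=180, draw]
  -- iteration 4/4 --
  RT 60: heading 180 -> 120
  BK 8: (8,13.856) -> (12,6.928) [heading=120, draw]
]
RT 180: heading 120 -> 300
Final: pos=(12,6.928), heading=300, 4 segment(s) drawn
Waypoints (5 total):
(0, 0)
(-4, 6.928)
(0, 13.856)
(8, 13.856)
(12, 6.928)

Answer: (0, 0)
(-4, 6.928)
(0, 13.856)
(8, 13.856)
(12, 6.928)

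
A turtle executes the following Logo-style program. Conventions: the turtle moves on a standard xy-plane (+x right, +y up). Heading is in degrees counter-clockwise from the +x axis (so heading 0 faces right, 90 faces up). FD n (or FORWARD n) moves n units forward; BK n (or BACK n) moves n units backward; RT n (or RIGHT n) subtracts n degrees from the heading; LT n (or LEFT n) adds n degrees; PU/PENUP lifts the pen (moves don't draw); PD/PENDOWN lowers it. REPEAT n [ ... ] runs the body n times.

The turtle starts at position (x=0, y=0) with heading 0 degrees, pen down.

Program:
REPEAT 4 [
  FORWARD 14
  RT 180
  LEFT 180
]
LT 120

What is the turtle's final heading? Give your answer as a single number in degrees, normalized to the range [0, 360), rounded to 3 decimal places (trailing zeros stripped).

Executing turtle program step by step:
Start: pos=(0,0), heading=0, pen down
REPEAT 4 [
  -- iteration 1/4 --
  FD 14: (0,0) -> (14,0) [heading=0, draw]
  RT 180: heading 0 -> 180
  LT 180: heading 180 -> 0
  -- iteration 2/4 --
  FD 14: (14,0) -> (28,0) [heading=0, draw]
  RT 180: heading 0 -> 180
  LT 180: heading 180 -> 0
  -- iteration 3/4 --
  FD 14: (28,0) -> (42,0) [heading=0, draw]
  RT 180: heading 0 -> 180
  LT 180: heading 180 -> 0
  -- iteration 4/4 --
  FD 14: (42,0) -> (56,0) [heading=0, draw]
  RT 180: heading 0 -> 180
  LT 180: heading 180 -> 0
]
LT 120: heading 0 -> 120
Final: pos=(56,0), heading=120, 4 segment(s) drawn

Answer: 120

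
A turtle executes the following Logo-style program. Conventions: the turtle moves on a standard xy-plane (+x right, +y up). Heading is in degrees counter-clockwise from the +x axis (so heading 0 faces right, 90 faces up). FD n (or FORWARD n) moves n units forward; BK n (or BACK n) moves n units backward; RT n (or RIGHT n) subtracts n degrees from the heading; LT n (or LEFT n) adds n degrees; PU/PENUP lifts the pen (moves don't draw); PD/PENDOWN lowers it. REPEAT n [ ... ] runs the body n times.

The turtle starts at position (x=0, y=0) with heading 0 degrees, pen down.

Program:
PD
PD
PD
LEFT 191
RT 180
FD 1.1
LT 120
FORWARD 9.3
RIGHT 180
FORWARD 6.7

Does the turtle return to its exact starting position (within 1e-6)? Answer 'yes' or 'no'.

Executing turtle program step by step:
Start: pos=(0,0), heading=0, pen down
PD: pen down
PD: pen down
PD: pen down
LT 191: heading 0 -> 191
RT 180: heading 191 -> 11
FD 1.1: (0,0) -> (1.08,0.21) [heading=11, draw]
LT 120: heading 11 -> 131
FD 9.3: (1.08,0.21) -> (-5.022,7.229) [heading=131, draw]
RT 180: heading 131 -> 311
FD 6.7: (-5.022,7.229) -> (-0.626,2.172) [heading=311, draw]
Final: pos=(-0.626,2.172), heading=311, 3 segment(s) drawn

Start position: (0, 0)
Final position: (-0.626, 2.172)
Distance = 2.261; >= 1e-6 -> NOT closed

Answer: no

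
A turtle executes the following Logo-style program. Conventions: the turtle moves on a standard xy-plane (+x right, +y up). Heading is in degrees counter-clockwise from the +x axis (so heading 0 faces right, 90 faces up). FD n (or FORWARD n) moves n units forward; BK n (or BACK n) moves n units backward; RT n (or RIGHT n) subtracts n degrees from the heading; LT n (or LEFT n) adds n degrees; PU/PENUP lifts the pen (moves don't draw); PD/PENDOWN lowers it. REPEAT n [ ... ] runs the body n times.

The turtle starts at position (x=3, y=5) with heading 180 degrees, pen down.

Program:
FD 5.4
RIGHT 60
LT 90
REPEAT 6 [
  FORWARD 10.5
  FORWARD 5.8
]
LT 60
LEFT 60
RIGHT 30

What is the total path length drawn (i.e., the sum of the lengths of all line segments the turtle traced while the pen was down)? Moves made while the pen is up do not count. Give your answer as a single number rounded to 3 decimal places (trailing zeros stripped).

Answer: 103.2

Derivation:
Executing turtle program step by step:
Start: pos=(3,5), heading=180, pen down
FD 5.4: (3,5) -> (-2.4,5) [heading=180, draw]
RT 60: heading 180 -> 120
LT 90: heading 120 -> 210
REPEAT 6 [
  -- iteration 1/6 --
  FD 10.5: (-2.4,5) -> (-11.493,-0.25) [heading=210, draw]
  FD 5.8: (-11.493,-0.25) -> (-16.516,-3.15) [heading=210, draw]
  -- iteration 2/6 --
  FD 10.5: (-16.516,-3.15) -> (-25.609,-8.4) [heading=210, draw]
  FD 5.8: (-25.609,-8.4) -> (-30.632,-11.3) [heading=210, draw]
  -- iteration 3/6 --
  FD 10.5: (-30.632,-11.3) -> (-39.726,-16.55) [heading=210, draw]
  FD 5.8: (-39.726,-16.55) -> (-44.749,-19.45) [heading=210, draw]
  -- iteration 4/6 --
  FD 10.5: (-44.749,-19.45) -> (-53.842,-24.7) [heading=210, draw]
  FD 5.8: (-53.842,-24.7) -> (-58.865,-27.6) [heading=210, draw]
  -- iteration 5/6 --
  FD 10.5: (-58.865,-27.6) -> (-67.958,-32.85) [heading=210, draw]
  FD 5.8: (-67.958,-32.85) -> (-72.981,-35.75) [heading=210, draw]
  -- iteration 6/6 --
  FD 10.5: (-72.981,-35.75) -> (-82.074,-41) [heading=210, draw]
  FD 5.8: (-82.074,-41) -> (-87.097,-43.9) [heading=210, draw]
]
LT 60: heading 210 -> 270
LT 60: heading 270 -> 330
RT 30: heading 330 -> 300
Final: pos=(-87.097,-43.9), heading=300, 13 segment(s) drawn

Segment lengths:
  seg 1: (3,5) -> (-2.4,5), length = 5.4
  seg 2: (-2.4,5) -> (-11.493,-0.25), length = 10.5
  seg 3: (-11.493,-0.25) -> (-16.516,-3.15), length = 5.8
  seg 4: (-16.516,-3.15) -> (-25.609,-8.4), length = 10.5
  seg 5: (-25.609,-8.4) -> (-30.632,-11.3), length = 5.8
  seg 6: (-30.632,-11.3) -> (-39.726,-16.55), length = 10.5
  seg 7: (-39.726,-16.55) -> (-44.749,-19.45), length = 5.8
  seg 8: (-44.749,-19.45) -> (-53.842,-24.7), length = 10.5
  seg 9: (-53.842,-24.7) -> (-58.865,-27.6), length = 5.8
  seg 10: (-58.865,-27.6) -> (-67.958,-32.85), length = 10.5
  seg 11: (-67.958,-32.85) -> (-72.981,-35.75), length = 5.8
  seg 12: (-72.981,-35.75) -> (-82.074,-41), length = 10.5
  seg 13: (-82.074,-41) -> (-87.097,-43.9), length = 5.8
Total = 103.2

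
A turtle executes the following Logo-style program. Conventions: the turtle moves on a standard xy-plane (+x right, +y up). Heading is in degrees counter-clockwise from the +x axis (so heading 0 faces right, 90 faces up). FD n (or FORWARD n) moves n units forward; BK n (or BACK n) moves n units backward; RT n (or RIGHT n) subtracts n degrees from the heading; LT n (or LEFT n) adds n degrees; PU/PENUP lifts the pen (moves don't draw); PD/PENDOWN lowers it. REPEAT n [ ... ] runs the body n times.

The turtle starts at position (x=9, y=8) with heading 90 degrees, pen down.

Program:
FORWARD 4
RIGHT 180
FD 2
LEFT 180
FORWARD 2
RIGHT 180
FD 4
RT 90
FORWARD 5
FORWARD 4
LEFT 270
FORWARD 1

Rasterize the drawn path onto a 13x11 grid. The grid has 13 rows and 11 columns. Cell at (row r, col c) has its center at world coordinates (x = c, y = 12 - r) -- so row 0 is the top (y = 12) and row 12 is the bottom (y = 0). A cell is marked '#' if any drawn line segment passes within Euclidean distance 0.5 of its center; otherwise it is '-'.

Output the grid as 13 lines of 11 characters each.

Answer: ---------#-
---------#-
---------#-
#--------#-
##########-
-----------
-----------
-----------
-----------
-----------
-----------
-----------
-----------

Derivation:
Segment 0: (9,8) -> (9,12)
Segment 1: (9,12) -> (9,10)
Segment 2: (9,10) -> (9,12)
Segment 3: (9,12) -> (9,8)
Segment 4: (9,8) -> (4,8)
Segment 5: (4,8) -> (0,8)
Segment 6: (0,8) -> (0,9)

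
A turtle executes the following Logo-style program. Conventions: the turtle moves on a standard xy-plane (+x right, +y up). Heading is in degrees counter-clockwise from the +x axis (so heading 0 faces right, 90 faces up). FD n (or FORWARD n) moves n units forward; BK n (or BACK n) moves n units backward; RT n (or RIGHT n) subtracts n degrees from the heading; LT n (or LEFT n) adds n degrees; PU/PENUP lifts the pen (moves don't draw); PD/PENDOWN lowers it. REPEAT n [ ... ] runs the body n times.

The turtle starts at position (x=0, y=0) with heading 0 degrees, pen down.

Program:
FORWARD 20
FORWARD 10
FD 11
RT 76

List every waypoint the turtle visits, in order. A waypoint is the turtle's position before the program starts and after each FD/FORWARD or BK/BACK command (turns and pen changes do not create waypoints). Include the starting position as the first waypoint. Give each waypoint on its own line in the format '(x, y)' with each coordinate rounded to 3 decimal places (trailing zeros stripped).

Answer: (0, 0)
(20, 0)
(30, 0)
(41, 0)

Derivation:
Executing turtle program step by step:
Start: pos=(0,0), heading=0, pen down
FD 20: (0,0) -> (20,0) [heading=0, draw]
FD 10: (20,0) -> (30,0) [heading=0, draw]
FD 11: (30,0) -> (41,0) [heading=0, draw]
RT 76: heading 0 -> 284
Final: pos=(41,0), heading=284, 3 segment(s) drawn
Waypoints (4 total):
(0, 0)
(20, 0)
(30, 0)
(41, 0)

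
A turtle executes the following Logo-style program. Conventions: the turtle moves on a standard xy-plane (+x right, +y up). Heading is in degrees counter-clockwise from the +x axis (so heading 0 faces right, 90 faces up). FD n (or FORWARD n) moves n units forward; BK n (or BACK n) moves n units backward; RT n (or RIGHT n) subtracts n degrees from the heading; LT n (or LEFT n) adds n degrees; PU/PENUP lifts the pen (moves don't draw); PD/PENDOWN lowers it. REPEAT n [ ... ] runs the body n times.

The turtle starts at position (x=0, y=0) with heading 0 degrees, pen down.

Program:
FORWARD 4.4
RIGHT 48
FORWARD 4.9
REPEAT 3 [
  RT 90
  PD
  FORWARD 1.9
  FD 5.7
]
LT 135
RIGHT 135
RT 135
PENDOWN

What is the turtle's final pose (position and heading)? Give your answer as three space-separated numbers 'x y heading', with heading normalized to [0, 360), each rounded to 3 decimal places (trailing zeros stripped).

Executing turtle program step by step:
Start: pos=(0,0), heading=0, pen down
FD 4.4: (0,0) -> (4.4,0) [heading=0, draw]
RT 48: heading 0 -> 312
FD 4.9: (4.4,0) -> (7.679,-3.641) [heading=312, draw]
REPEAT 3 [
  -- iteration 1/3 --
  RT 90: heading 312 -> 222
  PD: pen down
  FD 1.9: (7.679,-3.641) -> (6.267,-4.913) [heading=222, draw]
  FD 5.7: (6.267,-4.913) -> (2.031,-8.727) [heading=222, draw]
  -- iteration 2/3 --
  RT 90: heading 222 -> 132
  PD: pen down
  FD 1.9: (2.031,-8.727) -> (0.759,-7.315) [heading=132, draw]
  FD 5.7: (0.759,-7.315) -> (-3.055,-3.079) [heading=132, draw]
  -- iteration 3/3 --
  RT 90: heading 132 -> 42
  PD: pen down
  FD 1.9: (-3.055,-3.079) -> (-1.643,-1.808) [heading=42, draw]
  FD 5.7: (-1.643,-1.808) -> (2.593,2.006) [heading=42, draw]
]
LT 135: heading 42 -> 177
RT 135: heading 177 -> 42
RT 135: heading 42 -> 267
PD: pen down
Final: pos=(2.593,2.006), heading=267, 8 segment(s) drawn

Answer: 2.593 2.006 267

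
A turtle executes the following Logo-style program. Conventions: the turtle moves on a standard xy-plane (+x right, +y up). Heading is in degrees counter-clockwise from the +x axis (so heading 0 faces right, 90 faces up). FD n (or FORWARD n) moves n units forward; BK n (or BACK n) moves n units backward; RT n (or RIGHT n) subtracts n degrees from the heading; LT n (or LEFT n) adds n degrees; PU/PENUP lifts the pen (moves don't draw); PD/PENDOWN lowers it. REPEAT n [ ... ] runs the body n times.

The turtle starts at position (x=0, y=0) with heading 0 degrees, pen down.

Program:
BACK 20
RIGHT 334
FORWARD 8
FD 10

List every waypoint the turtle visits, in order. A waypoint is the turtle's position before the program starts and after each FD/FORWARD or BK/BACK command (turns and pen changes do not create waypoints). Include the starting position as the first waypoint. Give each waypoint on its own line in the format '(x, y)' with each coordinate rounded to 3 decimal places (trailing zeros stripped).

Executing turtle program step by step:
Start: pos=(0,0), heading=0, pen down
BK 20: (0,0) -> (-20,0) [heading=0, draw]
RT 334: heading 0 -> 26
FD 8: (-20,0) -> (-12.81,3.507) [heading=26, draw]
FD 10: (-12.81,3.507) -> (-3.822,7.891) [heading=26, draw]
Final: pos=(-3.822,7.891), heading=26, 3 segment(s) drawn
Waypoints (4 total):
(0, 0)
(-20, 0)
(-12.81, 3.507)
(-3.822, 7.891)

Answer: (0, 0)
(-20, 0)
(-12.81, 3.507)
(-3.822, 7.891)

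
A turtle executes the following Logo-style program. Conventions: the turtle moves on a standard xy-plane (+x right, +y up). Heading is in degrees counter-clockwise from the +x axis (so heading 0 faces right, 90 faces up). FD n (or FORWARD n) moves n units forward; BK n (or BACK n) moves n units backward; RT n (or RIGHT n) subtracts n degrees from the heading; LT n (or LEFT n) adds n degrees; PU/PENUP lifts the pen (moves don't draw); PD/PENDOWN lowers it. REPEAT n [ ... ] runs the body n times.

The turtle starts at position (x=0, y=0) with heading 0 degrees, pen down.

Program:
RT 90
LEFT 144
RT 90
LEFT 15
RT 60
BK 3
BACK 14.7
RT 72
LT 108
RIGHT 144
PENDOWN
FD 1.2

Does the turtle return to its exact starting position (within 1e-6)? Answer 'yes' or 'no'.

Answer: no

Derivation:
Executing turtle program step by step:
Start: pos=(0,0), heading=0, pen down
RT 90: heading 0 -> 270
LT 144: heading 270 -> 54
RT 90: heading 54 -> 324
LT 15: heading 324 -> 339
RT 60: heading 339 -> 279
BK 3: (0,0) -> (-0.469,2.963) [heading=279, draw]
BK 14.7: (-0.469,2.963) -> (-2.769,17.482) [heading=279, draw]
RT 72: heading 279 -> 207
LT 108: heading 207 -> 315
RT 144: heading 315 -> 171
PD: pen down
FD 1.2: (-2.769,17.482) -> (-3.954,17.67) [heading=171, draw]
Final: pos=(-3.954,17.67), heading=171, 3 segment(s) drawn

Start position: (0, 0)
Final position: (-3.954, 17.67)
Distance = 18.107; >= 1e-6 -> NOT closed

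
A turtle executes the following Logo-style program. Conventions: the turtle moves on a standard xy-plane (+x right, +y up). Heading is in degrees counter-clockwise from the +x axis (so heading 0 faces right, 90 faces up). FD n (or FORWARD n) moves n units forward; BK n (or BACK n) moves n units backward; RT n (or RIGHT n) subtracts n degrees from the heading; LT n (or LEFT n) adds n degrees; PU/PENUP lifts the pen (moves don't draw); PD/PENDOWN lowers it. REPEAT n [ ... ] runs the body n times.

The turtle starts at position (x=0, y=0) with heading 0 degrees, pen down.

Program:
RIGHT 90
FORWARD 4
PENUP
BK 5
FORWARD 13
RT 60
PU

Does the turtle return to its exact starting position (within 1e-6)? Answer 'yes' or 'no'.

Answer: no

Derivation:
Executing turtle program step by step:
Start: pos=(0,0), heading=0, pen down
RT 90: heading 0 -> 270
FD 4: (0,0) -> (0,-4) [heading=270, draw]
PU: pen up
BK 5: (0,-4) -> (0,1) [heading=270, move]
FD 13: (0,1) -> (0,-12) [heading=270, move]
RT 60: heading 270 -> 210
PU: pen up
Final: pos=(0,-12), heading=210, 1 segment(s) drawn

Start position: (0, 0)
Final position: (0, -12)
Distance = 12; >= 1e-6 -> NOT closed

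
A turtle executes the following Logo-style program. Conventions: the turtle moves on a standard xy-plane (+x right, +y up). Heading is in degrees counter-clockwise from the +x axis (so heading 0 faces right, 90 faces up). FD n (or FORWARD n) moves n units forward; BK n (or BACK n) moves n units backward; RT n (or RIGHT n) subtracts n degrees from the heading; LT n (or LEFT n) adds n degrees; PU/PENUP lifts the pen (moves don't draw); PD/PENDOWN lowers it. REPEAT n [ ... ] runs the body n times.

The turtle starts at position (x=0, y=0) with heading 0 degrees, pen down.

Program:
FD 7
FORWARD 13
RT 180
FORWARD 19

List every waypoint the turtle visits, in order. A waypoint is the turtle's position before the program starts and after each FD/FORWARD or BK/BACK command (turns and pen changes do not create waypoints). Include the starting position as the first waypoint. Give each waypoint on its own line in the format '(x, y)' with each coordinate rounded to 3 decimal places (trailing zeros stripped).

Executing turtle program step by step:
Start: pos=(0,0), heading=0, pen down
FD 7: (0,0) -> (7,0) [heading=0, draw]
FD 13: (7,0) -> (20,0) [heading=0, draw]
RT 180: heading 0 -> 180
FD 19: (20,0) -> (1,0) [heading=180, draw]
Final: pos=(1,0), heading=180, 3 segment(s) drawn
Waypoints (4 total):
(0, 0)
(7, 0)
(20, 0)
(1, 0)

Answer: (0, 0)
(7, 0)
(20, 0)
(1, 0)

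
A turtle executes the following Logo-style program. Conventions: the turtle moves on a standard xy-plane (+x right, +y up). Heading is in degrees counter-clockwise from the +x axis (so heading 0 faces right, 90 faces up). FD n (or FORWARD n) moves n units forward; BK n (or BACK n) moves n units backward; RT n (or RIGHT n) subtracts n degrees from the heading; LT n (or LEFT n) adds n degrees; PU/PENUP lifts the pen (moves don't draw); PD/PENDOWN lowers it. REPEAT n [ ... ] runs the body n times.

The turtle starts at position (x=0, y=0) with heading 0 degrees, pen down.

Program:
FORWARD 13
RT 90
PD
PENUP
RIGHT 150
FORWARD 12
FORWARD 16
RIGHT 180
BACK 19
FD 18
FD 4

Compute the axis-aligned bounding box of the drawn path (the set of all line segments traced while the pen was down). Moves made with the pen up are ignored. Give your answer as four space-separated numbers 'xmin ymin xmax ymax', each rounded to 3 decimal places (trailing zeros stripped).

Executing turtle program step by step:
Start: pos=(0,0), heading=0, pen down
FD 13: (0,0) -> (13,0) [heading=0, draw]
RT 90: heading 0 -> 270
PD: pen down
PU: pen up
RT 150: heading 270 -> 120
FD 12: (13,0) -> (7,10.392) [heading=120, move]
FD 16: (7,10.392) -> (-1,24.249) [heading=120, move]
RT 180: heading 120 -> 300
BK 19: (-1,24.249) -> (-10.5,40.703) [heading=300, move]
FD 18: (-10.5,40.703) -> (-1.5,25.115) [heading=300, move]
FD 4: (-1.5,25.115) -> (0.5,21.651) [heading=300, move]
Final: pos=(0.5,21.651), heading=300, 1 segment(s) drawn

Segment endpoints: x in {0, 13}, y in {0}
xmin=0, ymin=0, xmax=13, ymax=0

Answer: 0 0 13 0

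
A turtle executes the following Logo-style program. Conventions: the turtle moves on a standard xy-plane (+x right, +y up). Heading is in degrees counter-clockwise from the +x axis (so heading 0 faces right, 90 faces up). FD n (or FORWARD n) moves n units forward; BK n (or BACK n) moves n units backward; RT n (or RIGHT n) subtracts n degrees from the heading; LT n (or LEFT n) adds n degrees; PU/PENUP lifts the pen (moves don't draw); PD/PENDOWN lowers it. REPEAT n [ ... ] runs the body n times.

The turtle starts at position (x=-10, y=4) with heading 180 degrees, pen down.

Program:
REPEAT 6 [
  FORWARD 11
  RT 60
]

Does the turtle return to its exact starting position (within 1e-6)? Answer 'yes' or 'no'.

Executing turtle program step by step:
Start: pos=(-10,4), heading=180, pen down
REPEAT 6 [
  -- iteration 1/6 --
  FD 11: (-10,4) -> (-21,4) [heading=180, draw]
  RT 60: heading 180 -> 120
  -- iteration 2/6 --
  FD 11: (-21,4) -> (-26.5,13.526) [heading=120, draw]
  RT 60: heading 120 -> 60
  -- iteration 3/6 --
  FD 11: (-26.5,13.526) -> (-21,23.053) [heading=60, draw]
  RT 60: heading 60 -> 0
  -- iteration 4/6 --
  FD 11: (-21,23.053) -> (-10,23.053) [heading=0, draw]
  RT 60: heading 0 -> 300
  -- iteration 5/6 --
  FD 11: (-10,23.053) -> (-4.5,13.526) [heading=300, draw]
  RT 60: heading 300 -> 240
  -- iteration 6/6 --
  FD 11: (-4.5,13.526) -> (-10,4) [heading=240, draw]
  RT 60: heading 240 -> 180
]
Final: pos=(-10,4), heading=180, 6 segment(s) drawn

Start position: (-10, 4)
Final position: (-10, 4)
Distance = 0; < 1e-6 -> CLOSED

Answer: yes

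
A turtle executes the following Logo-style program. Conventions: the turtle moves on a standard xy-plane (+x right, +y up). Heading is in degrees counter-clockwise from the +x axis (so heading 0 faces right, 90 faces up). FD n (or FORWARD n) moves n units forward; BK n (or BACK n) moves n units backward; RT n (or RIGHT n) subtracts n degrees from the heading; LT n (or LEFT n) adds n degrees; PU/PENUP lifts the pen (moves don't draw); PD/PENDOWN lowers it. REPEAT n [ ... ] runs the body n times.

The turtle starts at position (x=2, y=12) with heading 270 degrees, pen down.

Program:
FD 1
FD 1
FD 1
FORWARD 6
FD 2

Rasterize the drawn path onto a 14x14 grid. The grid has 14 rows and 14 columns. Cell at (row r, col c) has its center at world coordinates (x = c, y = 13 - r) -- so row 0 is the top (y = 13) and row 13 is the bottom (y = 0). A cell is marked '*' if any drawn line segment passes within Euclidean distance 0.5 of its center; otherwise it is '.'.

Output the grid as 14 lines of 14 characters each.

Segment 0: (2,12) -> (2,11)
Segment 1: (2,11) -> (2,10)
Segment 2: (2,10) -> (2,9)
Segment 3: (2,9) -> (2,3)
Segment 4: (2,3) -> (2,1)

Answer: ..............
..*...........
..*...........
..*...........
..*...........
..*...........
..*...........
..*...........
..*...........
..*...........
..*...........
..*...........
..*...........
..............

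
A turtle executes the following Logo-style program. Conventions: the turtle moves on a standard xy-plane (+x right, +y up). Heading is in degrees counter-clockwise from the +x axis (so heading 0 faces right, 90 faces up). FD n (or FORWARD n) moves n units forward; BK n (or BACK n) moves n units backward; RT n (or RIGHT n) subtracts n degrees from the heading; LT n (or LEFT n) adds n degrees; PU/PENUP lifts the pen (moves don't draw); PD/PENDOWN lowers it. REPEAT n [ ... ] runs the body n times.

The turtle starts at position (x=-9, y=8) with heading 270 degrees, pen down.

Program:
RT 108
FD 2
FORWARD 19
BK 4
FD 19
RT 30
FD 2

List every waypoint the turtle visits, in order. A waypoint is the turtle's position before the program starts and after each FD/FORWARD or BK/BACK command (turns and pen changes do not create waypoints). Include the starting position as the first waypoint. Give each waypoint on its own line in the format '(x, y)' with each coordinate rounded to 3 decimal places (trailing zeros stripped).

Answer: (-9, 8)
(-10.902, 8.618)
(-28.972, 14.489)
(-25.168, 13.253)
(-43.238, 19.125)
(-44.576, 20.611)

Derivation:
Executing turtle program step by step:
Start: pos=(-9,8), heading=270, pen down
RT 108: heading 270 -> 162
FD 2: (-9,8) -> (-10.902,8.618) [heading=162, draw]
FD 19: (-10.902,8.618) -> (-28.972,14.489) [heading=162, draw]
BK 4: (-28.972,14.489) -> (-25.168,13.253) [heading=162, draw]
FD 19: (-25.168,13.253) -> (-43.238,19.125) [heading=162, draw]
RT 30: heading 162 -> 132
FD 2: (-43.238,19.125) -> (-44.576,20.611) [heading=132, draw]
Final: pos=(-44.576,20.611), heading=132, 5 segment(s) drawn
Waypoints (6 total):
(-9, 8)
(-10.902, 8.618)
(-28.972, 14.489)
(-25.168, 13.253)
(-43.238, 19.125)
(-44.576, 20.611)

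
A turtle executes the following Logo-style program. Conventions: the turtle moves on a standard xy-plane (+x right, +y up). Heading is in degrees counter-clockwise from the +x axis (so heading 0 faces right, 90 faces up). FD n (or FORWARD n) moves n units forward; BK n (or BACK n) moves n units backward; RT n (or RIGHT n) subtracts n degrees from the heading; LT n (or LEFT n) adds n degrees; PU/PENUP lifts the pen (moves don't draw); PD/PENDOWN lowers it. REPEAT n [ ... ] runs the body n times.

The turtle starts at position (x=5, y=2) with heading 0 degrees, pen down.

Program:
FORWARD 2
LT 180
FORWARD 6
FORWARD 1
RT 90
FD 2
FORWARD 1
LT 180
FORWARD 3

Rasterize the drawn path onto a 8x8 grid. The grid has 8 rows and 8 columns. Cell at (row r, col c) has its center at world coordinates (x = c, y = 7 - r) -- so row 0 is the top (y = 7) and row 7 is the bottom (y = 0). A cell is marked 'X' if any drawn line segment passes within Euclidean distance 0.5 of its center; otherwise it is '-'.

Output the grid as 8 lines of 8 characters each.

Segment 0: (5,2) -> (7,2)
Segment 1: (7,2) -> (1,2)
Segment 2: (1,2) -> (0,2)
Segment 3: (0,2) -> (0,4)
Segment 4: (0,4) -> (0,5)
Segment 5: (0,5) -> (-0,2)

Answer: --------
--------
X-------
X-------
X-------
XXXXXXXX
--------
--------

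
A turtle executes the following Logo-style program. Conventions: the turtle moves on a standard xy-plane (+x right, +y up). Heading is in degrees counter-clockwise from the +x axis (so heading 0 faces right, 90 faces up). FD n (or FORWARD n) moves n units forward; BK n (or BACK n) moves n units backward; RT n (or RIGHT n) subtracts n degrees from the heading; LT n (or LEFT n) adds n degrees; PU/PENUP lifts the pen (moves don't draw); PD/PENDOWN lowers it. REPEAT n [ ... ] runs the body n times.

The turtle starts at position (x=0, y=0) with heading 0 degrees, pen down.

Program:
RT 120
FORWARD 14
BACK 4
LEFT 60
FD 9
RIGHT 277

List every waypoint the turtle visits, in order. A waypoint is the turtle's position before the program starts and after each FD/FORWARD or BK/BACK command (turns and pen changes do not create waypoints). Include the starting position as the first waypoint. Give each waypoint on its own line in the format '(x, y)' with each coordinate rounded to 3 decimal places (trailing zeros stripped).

Executing turtle program step by step:
Start: pos=(0,0), heading=0, pen down
RT 120: heading 0 -> 240
FD 14: (0,0) -> (-7,-12.124) [heading=240, draw]
BK 4: (-7,-12.124) -> (-5,-8.66) [heading=240, draw]
LT 60: heading 240 -> 300
FD 9: (-5,-8.66) -> (-0.5,-16.454) [heading=300, draw]
RT 277: heading 300 -> 23
Final: pos=(-0.5,-16.454), heading=23, 3 segment(s) drawn
Waypoints (4 total):
(0, 0)
(-7, -12.124)
(-5, -8.66)
(-0.5, -16.454)

Answer: (0, 0)
(-7, -12.124)
(-5, -8.66)
(-0.5, -16.454)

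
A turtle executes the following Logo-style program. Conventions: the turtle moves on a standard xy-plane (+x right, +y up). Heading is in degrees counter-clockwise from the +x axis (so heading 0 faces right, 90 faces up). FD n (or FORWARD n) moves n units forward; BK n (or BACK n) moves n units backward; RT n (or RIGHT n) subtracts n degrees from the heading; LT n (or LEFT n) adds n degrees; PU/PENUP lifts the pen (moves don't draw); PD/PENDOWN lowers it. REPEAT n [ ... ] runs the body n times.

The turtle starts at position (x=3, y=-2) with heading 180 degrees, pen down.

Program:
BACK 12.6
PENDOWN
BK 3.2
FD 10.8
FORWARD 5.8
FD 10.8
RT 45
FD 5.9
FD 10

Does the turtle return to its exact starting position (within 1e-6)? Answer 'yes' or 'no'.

Answer: no

Derivation:
Executing turtle program step by step:
Start: pos=(3,-2), heading=180, pen down
BK 12.6: (3,-2) -> (15.6,-2) [heading=180, draw]
PD: pen down
BK 3.2: (15.6,-2) -> (18.8,-2) [heading=180, draw]
FD 10.8: (18.8,-2) -> (8,-2) [heading=180, draw]
FD 5.8: (8,-2) -> (2.2,-2) [heading=180, draw]
FD 10.8: (2.2,-2) -> (-8.6,-2) [heading=180, draw]
RT 45: heading 180 -> 135
FD 5.9: (-8.6,-2) -> (-12.772,2.172) [heading=135, draw]
FD 10: (-12.772,2.172) -> (-19.843,9.243) [heading=135, draw]
Final: pos=(-19.843,9.243), heading=135, 7 segment(s) drawn

Start position: (3, -2)
Final position: (-19.843, 9.243)
Distance = 25.46; >= 1e-6 -> NOT closed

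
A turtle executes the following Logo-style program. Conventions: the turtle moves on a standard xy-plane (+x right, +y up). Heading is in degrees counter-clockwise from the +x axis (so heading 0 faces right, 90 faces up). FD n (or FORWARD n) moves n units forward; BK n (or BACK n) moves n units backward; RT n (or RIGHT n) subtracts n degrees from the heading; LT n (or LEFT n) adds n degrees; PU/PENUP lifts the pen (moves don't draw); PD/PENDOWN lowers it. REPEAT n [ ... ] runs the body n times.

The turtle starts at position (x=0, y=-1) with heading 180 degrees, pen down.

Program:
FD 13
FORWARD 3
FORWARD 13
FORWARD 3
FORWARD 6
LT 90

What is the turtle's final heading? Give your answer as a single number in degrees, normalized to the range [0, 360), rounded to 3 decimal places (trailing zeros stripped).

Answer: 270

Derivation:
Executing turtle program step by step:
Start: pos=(0,-1), heading=180, pen down
FD 13: (0,-1) -> (-13,-1) [heading=180, draw]
FD 3: (-13,-1) -> (-16,-1) [heading=180, draw]
FD 13: (-16,-1) -> (-29,-1) [heading=180, draw]
FD 3: (-29,-1) -> (-32,-1) [heading=180, draw]
FD 6: (-32,-1) -> (-38,-1) [heading=180, draw]
LT 90: heading 180 -> 270
Final: pos=(-38,-1), heading=270, 5 segment(s) drawn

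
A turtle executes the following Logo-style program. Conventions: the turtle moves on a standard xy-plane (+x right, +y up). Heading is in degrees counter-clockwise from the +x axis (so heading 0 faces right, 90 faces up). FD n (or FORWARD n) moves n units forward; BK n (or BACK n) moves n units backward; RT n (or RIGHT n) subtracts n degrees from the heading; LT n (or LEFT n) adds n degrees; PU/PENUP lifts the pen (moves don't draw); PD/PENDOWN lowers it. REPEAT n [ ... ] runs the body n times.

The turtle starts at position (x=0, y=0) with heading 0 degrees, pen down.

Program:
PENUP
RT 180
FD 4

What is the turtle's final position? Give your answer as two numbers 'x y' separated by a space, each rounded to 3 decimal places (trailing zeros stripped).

Executing turtle program step by step:
Start: pos=(0,0), heading=0, pen down
PU: pen up
RT 180: heading 0 -> 180
FD 4: (0,0) -> (-4,0) [heading=180, move]
Final: pos=(-4,0), heading=180, 0 segment(s) drawn

Answer: -4 0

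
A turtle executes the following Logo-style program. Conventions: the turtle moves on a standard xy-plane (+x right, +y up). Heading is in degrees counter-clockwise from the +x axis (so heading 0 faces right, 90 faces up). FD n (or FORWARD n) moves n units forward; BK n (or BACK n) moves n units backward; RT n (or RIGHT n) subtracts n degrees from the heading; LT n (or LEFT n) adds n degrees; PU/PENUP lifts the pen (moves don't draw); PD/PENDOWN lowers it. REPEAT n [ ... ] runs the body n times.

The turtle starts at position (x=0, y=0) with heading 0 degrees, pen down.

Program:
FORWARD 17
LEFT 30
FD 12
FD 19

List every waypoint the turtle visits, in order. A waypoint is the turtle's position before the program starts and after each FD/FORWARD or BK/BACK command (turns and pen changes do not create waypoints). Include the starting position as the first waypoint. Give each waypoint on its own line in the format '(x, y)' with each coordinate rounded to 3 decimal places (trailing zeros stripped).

Answer: (0, 0)
(17, 0)
(27.392, 6)
(43.847, 15.5)

Derivation:
Executing turtle program step by step:
Start: pos=(0,0), heading=0, pen down
FD 17: (0,0) -> (17,0) [heading=0, draw]
LT 30: heading 0 -> 30
FD 12: (17,0) -> (27.392,6) [heading=30, draw]
FD 19: (27.392,6) -> (43.847,15.5) [heading=30, draw]
Final: pos=(43.847,15.5), heading=30, 3 segment(s) drawn
Waypoints (4 total):
(0, 0)
(17, 0)
(27.392, 6)
(43.847, 15.5)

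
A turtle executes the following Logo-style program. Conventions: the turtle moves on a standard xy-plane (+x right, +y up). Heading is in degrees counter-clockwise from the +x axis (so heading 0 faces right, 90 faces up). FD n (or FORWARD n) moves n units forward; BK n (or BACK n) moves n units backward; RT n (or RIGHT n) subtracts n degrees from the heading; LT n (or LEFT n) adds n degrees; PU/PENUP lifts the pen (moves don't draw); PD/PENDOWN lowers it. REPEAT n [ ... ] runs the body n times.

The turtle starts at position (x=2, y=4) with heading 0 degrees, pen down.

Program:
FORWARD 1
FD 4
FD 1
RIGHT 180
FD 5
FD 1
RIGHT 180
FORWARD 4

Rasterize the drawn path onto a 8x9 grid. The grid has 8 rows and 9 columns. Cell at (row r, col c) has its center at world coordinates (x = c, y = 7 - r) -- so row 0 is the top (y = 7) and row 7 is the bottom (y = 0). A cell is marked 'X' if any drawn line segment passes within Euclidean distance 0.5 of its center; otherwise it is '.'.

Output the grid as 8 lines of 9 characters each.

Segment 0: (2,4) -> (3,4)
Segment 1: (3,4) -> (7,4)
Segment 2: (7,4) -> (8,4)
Segment 3: (8,4) -> (3,4)
Segment 4: (3,4) -> (2,4)
Segment 5: (2,4) -> (6,4)

Answer: .........
.........
.........
..XXXXXXX
.........
.........
.........
.........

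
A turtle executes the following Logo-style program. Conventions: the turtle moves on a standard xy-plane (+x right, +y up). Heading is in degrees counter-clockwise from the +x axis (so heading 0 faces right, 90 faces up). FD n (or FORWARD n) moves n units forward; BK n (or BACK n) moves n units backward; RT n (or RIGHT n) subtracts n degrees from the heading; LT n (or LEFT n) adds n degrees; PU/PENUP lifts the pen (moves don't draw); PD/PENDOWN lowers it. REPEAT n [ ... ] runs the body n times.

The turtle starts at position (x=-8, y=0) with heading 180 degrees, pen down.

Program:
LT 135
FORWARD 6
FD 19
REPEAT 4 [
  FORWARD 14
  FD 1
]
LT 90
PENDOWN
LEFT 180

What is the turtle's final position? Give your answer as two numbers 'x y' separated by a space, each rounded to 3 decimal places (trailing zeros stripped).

Answer: 52.104 -60.104

Derivation:
Executing turtle program step by step:
Start: pos=(-8,0), heading=180, pen down
LT 135: heading 180 -> 315
FD 6: (-8,0) -> (-3.757,-4.243) [heading=315, draw]
FD 19: (-3.757,-4.243) -> (9.678,-17.678) [heading=315, draw]
REPEAT 4 [
  -- iteration 1/4 --
  FD 14: (9.678,-17.678) -> (19.577,-27.577) [heading=315, draw]
  FD 1: (19.577,-27.577) -> (20.284,-28.284) [heading=315, draw]
  -- iteration 2/4 --
  FD 14: (20.284,-28.284) -> (30.184,-38.184) [heading=315, draw]
  FD 1: (30.184,-38.184) -> (30.891,-38.891) [heading=315, draw]
  -- iteration 3/4 --
  FD 14: (30.891,-38.891) -> (40.79,-48.79) [heading=315, draw]
  FD 1: (40.79,-48.79) -> (41.497,-49.497) [heading=315, draw]
  -- iteration 4/4 --
  FD 14: (41.497,-49.497) -> (51.397,-59.397) [heading=315, draw]
  FD 1: (51.397,-59.397) -> (52.104,-60.104) [heading=315, draw]
]
LT 90: heading 315 -> 45
PD: pen down
LT 180: heading 45 -> 225
Final: pos=(52.104,-60.104), heading=225, 10 segment(s) drawn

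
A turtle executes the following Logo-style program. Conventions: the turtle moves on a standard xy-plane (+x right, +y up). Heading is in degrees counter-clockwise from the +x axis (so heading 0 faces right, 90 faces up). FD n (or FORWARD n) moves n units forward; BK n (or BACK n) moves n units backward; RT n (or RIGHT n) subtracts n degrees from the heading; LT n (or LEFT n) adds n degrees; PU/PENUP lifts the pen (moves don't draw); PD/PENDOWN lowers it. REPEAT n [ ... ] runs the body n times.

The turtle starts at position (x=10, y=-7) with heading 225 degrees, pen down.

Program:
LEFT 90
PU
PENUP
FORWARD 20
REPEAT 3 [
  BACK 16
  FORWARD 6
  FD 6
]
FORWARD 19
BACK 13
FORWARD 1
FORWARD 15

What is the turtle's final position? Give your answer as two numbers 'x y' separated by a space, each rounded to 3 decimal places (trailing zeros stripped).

Executing turtle program step by step:
Start: pos=(10,-7), heading=225, pen down
LT 90: heading 225 -> 315
PU: pen up
PU: pen up
FD 20: (10,-7) -> (24.142,-21.142) [heading=315, move]
REPEAT 3 [
  -- iteration 1/3 --
  BK 16: (24.142,-21.142) -> (12.828,-9.828) [heading=315, move]
  FD 6: (12.828,-9.828) -> (17.071,-14.071) [heading=315, move]
  FD 6: (17.071,-14.071) -> (21.314,-18.314) [heading=315, move]
  -- iteration 2/3 --
  BK 16: (21.314,-18.314) -> (10,-7) [heading=315, move]
  FD 6: (10,-7) -> (14.243,-11.243) [heading=315, move]
  FD 6: (14.243,-11.243) -> (18.485,-15.485) [heading=315, move]
  -- iteration 3/3 --
  BK 16: (18.485,-15.485) -> (7.172,-4.172) [heading=315, move]
  FD 6: (7.172,-4.172) -> (11.414,-8.414) [heading=315, move]
  FD 6: (11.414,-8.414) -> (15.657,-12.657) [heading=315, move]
]
FD 19: (15.657,-12.657) -> (29.092,-26.092) [heading=315, move]
BK 13: (29.092,-26.092) -> (19.899,-16.899) [heading=315, move]
FD 1: (19.899,-16.899) -> (20.607,-17.607) [heading=315, move]
FD 15: (20.607,-17.607) -> (31.213,-28.213) [heading=315, move]
Final: pos=(31.213,-28.213), heading=315, 0 segment(s) drawn

Answer: 31.213 -28.213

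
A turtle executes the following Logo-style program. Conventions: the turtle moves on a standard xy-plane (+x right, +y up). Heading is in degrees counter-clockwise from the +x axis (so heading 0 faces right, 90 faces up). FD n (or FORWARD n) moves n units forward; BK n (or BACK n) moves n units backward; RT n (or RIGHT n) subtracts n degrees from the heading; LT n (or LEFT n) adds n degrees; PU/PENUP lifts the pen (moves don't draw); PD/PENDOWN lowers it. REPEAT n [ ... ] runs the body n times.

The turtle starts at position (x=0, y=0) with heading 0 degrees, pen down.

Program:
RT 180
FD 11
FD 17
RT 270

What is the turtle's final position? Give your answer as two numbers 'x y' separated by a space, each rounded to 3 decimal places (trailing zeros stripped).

Answer: -28 0

Derivation:
Executing turtle program step by step:
Start: pos=(0,0), heading=0, pen down
RT 180: heading 0 -> 180
FD 11: (0,0) -> (-11,0) [heading=180, draw]
FD 17: (-11,0) -> (-28,0) [heading=180, draw]
RT 270: heading 180 -> 270
Final: pos=(-28,0), heading=270, 2 segment(s) drawn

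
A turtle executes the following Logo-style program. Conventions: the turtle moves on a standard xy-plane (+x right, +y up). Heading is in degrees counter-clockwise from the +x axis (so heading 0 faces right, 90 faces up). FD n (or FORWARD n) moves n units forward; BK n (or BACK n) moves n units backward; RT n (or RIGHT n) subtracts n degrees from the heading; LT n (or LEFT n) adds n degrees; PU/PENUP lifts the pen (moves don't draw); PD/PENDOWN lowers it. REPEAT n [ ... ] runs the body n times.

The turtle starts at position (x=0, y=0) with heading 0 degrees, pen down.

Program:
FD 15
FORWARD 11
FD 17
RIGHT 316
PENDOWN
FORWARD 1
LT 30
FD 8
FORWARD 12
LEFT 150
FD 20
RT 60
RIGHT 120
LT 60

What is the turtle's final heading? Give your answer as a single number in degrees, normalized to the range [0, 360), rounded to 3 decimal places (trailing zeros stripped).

Executing turtle program step by step:
Start: pos=(0,0), heading=0, pen down
FD 15: (0,0) -> (15,0) [heading=0, draw]
FD 11: (15,0) -> (26,0) [heading=0, draw]
FD 17: (26,0) -> (43,0) [heading=0, draw]
RT 316: heading 0 -> 44
PD: pen down
FD 1: (43,0) -> (43.719,0.695) [heading=44, draw]
LT 30: heading 44 -> 74
FD 8: (43.719,0.695) -> (45.924,8.385) [heading=74, draw]
FD 12: (45.924,8.385) -> (49.232,19.92) [heading=74, draw]
LT 150: heading 74 -> 224
FD 20: (49.232,19.92) -> (34.845,6.027) [heading=224, draw]
RT 60: heading 224 -> 164
RT 120: heading 164 -> 44
LT 60: heading 44 -> 104
Final: pos=(34.845,6.027), heading=104, 7 segment(s) drawn

Answer: 104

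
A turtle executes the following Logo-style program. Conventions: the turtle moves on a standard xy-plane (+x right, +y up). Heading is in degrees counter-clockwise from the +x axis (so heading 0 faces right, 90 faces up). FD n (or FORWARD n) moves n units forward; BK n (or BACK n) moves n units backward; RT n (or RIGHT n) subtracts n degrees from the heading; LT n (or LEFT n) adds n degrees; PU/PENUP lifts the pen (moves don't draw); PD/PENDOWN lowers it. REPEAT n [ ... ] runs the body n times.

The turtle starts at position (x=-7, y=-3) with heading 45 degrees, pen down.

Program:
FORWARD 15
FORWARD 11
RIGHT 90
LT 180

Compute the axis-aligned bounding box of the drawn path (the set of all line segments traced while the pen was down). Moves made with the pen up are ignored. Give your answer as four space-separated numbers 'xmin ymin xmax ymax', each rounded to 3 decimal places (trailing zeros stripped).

Answer: -7 -3 11.385 15.385

Derivation:
Executing turtle program step by step:
Start: pos=(-7,-3), heading=45, pen down
FD 15: (-7,-3) -> (3.607,7.607) [heading=45, draw]
FD 11: (3.607,7.607) -> (11.385,15.385) [heading=45, draw]
RT 90: heading 45 -> 315
LT 180: heading 315 -> 135
Final: pos=(11.385,15.385), heading=135, 2 segment(s) drawn

Segment endpoints: x in {-7, 3.607, 11.385}, y in {-3, 7.607, 15.385}
xmin=-7, ymin=-3, xmax=11.385, ymax=15.385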